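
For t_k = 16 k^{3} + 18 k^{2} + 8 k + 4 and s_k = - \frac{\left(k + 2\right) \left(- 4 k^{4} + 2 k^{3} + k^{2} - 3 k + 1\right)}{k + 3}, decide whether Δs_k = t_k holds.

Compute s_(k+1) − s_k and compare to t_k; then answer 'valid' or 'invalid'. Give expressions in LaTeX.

s_(k+1) = (4*k**5 + 26*k**4 + 59*k**3 + 62*k**2 + 36*k + 9)/(k + 4)
s_(k+1) − s_k = (16*k**5 + 118*k**4 + 258*k**3 + 213*k**2 + 99*k + 35)/(k**2 + 7*k + 12)
(s_(k+1) − s_k) − t_k = (-12*k**4 - 68*k**3 - 63*k**2 - 25*k - 13)/(k**2 + 7*k + 12)

Invalid: residual \frac{- 12 k^{4} - 68 k^{3} - 63 k^{2} - 25 k - 13}{k^{2} + 7 k + 12} ≠ 0.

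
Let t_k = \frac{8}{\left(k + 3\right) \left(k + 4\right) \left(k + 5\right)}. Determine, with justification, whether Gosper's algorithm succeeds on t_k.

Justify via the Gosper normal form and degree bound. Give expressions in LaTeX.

The ratio is (k + 3)/(k + 6).
Gosper form: A/B · C(k+1)/C(k) with A=k + 3, B=k + 6, C=1.
f must satisfy (k + 3)·f(k+1) − (k + 5)·f(k) = 1.
d = 2 from the (1,1,0) case.
Solve for f: f(k) = k*(k + 7)/24 (degree 2 ≤ 2).
R(k) = B(k−1)·f(k)/C(k) = k*(k + 5)*(k + 7)/24; s_k = R·t_k = k*(k + 7)/(3*(k + 3)*(k + 4)).
Check: Δs_k = 8/(k**3 + 12*k**2 + 47*k + 60). ✓

Yes. s_k = \frac{k \left(k + 7\right)}{3 \left(k + 3\right) \left(k + 4\right)}.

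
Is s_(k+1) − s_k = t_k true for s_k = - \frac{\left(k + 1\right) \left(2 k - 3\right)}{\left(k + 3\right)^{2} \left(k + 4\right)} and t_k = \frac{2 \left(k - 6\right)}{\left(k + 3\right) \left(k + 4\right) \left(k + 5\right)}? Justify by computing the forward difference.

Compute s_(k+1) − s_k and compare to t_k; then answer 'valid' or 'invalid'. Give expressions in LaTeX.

Invalid: residual \frac{2 \left(- 4 k^{2} - k + 51\right)}{k^{5} + 19 k^{4} + 143 k^{3} + 533 k^{2} + 984 k + 720} ≠ 0.

s_(k+1) = -(k + 2)*(2*k - 1)/((k + 4)**2*(k + 5))
s_(k+1) − s_k = 2*(k**3 - 3*k**2 - 31*k - 21)/(k**5 + 19*k**4 + 143*k**3 + 533*k**2 + 984*k + 720)
(s_(k+1) − s_k) − t_k = 2*(-4*k**2 - k + 51)/(k**5 + 19*k**4 + 143*k**3 + 533*k**2 + 984*k + 720)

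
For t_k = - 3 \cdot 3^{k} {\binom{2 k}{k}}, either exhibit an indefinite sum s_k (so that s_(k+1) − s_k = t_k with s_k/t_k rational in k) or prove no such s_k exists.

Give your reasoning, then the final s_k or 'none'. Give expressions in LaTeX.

none (Gosper's algorithm certifies no s_k)

The ratio is 6*(2*k + 1)/(k + 1).
Normal form (A,B,C) = (12*k + 6, k + 1, 1).
Need (12*k + 6)·f(k+1) − (k)·f(k) = 1.
deg f ≤ -1 (via 1,1,0).
deg f ≤ -1 is impossible — no certificate.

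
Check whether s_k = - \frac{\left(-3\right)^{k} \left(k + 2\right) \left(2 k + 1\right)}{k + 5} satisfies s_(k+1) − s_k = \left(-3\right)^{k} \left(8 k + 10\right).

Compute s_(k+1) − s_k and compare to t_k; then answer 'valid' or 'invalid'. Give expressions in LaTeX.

Invalid: residual \frac{\left(-3\right)^{k + 1} \left(8 k^{2} + 52 k + 51\right)}{k^{2} + 11 k + 30} ≠ 0.

s_(k+1) = 3*(-3)**k*(k + 3)*(2*k + 3)/(k + 6)
s_(k+1) − s_k = (-3)**k*(8*k**3 + 74*k**2 + 194*k + 147)/(k**2 + 11*k + 30)
(s_(k+1) − s_k) − t_k = (-3)**(k + 1)*(8*k**2 + 52*k + 51)/(k**2 + 11*k + 30)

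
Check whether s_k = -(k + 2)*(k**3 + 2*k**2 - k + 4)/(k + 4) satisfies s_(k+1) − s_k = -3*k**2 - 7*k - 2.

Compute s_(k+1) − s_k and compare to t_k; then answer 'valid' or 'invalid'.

s_(k+1) = -(k + 3)*(-k + (k + 1)**3 + 2*(k + 1)**2 + 3)/(k + 5)
s_(k+1) − s_k = (-3*k**4 - 30*k**3 - 91*k**2 - 96*k - 32)/(k**2 + 9*k + 20)
(s_(k+1) − s_k) − t_k = 2*(2*k**3 + 17*k**2 + 31*k + 4)/(k**2 + 9*k + 20)

Invalid: residual 2*(2*k**3 + 17*k**2 + 31*k + 4)/(k**2 + 9*k + 20) ≠ 0.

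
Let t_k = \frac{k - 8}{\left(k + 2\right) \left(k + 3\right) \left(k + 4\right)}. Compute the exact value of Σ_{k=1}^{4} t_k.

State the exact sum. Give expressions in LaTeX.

Compute t_(k+1)/t_k: get (k - 7)*(k + 2)/((k - 8)*(k + 5)).
Factor: A=k + 2; B=k + 5; C=k - 8.
Need (k + 2)·f(k+1) − (k + 4)·f(k) = k - 8.
Degrees (1,1,1) ⇒ d ≤ 2.
Coefficient equations give f(k) = -k*(k + 7)/2.
So s_k = (B(k−1)f/C)·t_k = (-k*(k + 4)*(k + 7)/(2*(k - 8)))·t_k = k*(-k - 7)/(2*(k + 2)*(k + 3)).
s_(k+1) − s_k = (k - 8)/(k**3 + 9*k**2 + 26*k + 24) = t_k.
Evaluate s at k=5 and k=1: -15/28 and -1/3; difference -17/84.

Σ = -17/84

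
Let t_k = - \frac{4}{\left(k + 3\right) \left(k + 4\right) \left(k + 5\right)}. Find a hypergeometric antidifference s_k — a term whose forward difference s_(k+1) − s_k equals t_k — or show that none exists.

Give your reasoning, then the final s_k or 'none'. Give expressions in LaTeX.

Ratio r(k) = (k + 3)/(k + 6).
A = k + 3, B = k + 6, C = 1.
Solve (k + 3)·f(k+1) − (k + 5)·f(k) = 1.
From deg A=1, deg B=1, deg C=0: d=2.
Solving with deg f ≤ 2: f(k) = k*(k + 7)/24.
Then R = B(k−1)f/C = k*(k + 5)*(k + 7)/24, so s_k = R(k)·t_k = k*(-k - 7)/(6*(k + 3)*(k + 4)).
Check: Δs_k = -4/(k**3 + 12*k**2 + 47*k + 60). ✓

s_k = \frac{k \left(- k - 7\right)}{6 \left(k + 3\right) \left(k + 4\right)}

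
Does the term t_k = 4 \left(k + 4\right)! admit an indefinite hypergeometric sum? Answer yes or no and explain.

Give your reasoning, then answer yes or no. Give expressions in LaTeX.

r(k) = k + 5 after simplifying.
A = k + 5, B = 1, C = 1.
Need (k + 5)·f(k+1) − (1)·f(k) = 1.
From deg A=1, deg B=0, deg C=0: d=-1.
deg f ≤ -1 is impossible — no certificate.

No — t_k has no hypergeometric antidifference.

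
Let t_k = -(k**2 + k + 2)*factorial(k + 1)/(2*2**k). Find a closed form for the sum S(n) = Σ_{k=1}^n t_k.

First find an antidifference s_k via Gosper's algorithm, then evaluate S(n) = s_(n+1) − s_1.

Compute t_(k+1)/t_k: get (k + 2)*(k + (k + 1)**2 + 3)/(2*(k**2 + k + 2)).
Take A(k)=k/2 + 1, B(k)=1, C(k)=k**2 + k + 2.
Set up (k/2 + 1)·f(k+1) − (1)·f(k) − (k**2 + k + 2) = 0.
deg f ≤ 1 (via 1,0,2).
Coefficient equations give f(k) = 2*k.
Get s_k = R·t_k = -k*factorial(k + 1)/2**k with R(k) = B(k−1)f(k)/C(k) = 2*k/(k**2 + k + 2).
s_(k+1) − s_k = -(k**2 + k + 2)*factorial(k + 1)/(2*2**k) = t_k.
Telescope: S(n) = s_(n+1) − s_(1) = -2**(-n - 1)*(n + 1)*factorial(n + 2) − (-1) = 2**(-n - 1)*(2**(n + 1) - n**3*factorial(n) - 4*n**2*factorial(n) - 5*n*factorial(n) - 2*factorial(n)).

S(n) = 2**(-n - 1)*(2**(n + 1) - n**3*factorial(n) - 4*n**2*factorial(n) - 5*n*factorial(n) - 2*factorial(n))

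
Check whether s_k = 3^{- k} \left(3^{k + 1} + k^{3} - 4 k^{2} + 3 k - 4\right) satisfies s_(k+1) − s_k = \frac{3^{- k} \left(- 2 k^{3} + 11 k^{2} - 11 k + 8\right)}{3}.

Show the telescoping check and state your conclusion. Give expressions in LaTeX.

s_(k+1) = (9*3**k + k**3 - k**2 - 2*k - 4)/(3*3**k)
s_(k+1) − s_k = (-2*k**3 + 11*k**2 - 11*k + 8)/(3*3**k)
(s_(k+1) − s_k) − t_k = 0

Valid — Δs_k = t_k.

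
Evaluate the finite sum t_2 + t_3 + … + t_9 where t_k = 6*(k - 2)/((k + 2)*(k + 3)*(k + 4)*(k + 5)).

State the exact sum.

Σ = 4/195

Step 1: r(k) = (k - 1)*(k + 2)/((k - 2)*(k + 6)).
Factor: A=k + 2; B=k + 6; C=k - 2.
f must satisfy (k + 2)·f(k+1) − (k + 5)·f(k) = k - 2.
d = 3 from the (1,1,1) case.
Solving with deg f ≤ 3: f(k) = -k*(k**2 + 9*k + 62)/72.
R(k) = B(k−1)·f(k)/C(k) = -k*(k + 5)*(k**2 + 9*k + 62)/(72*(k - 2)); s_k = R·t_k = k*(-k**2 - 9*k - 62)/(12*(k + 2)*(k + 3)*(k + 4)).
Verify: 6*(k - 2)/(k**4 + 14*k**3 + 71*k**2 + 154*k + 120) matches t_k.
Telescoping: Σ = s_(10) − s_(2) = -5/52 − (-7/60) = 4/195.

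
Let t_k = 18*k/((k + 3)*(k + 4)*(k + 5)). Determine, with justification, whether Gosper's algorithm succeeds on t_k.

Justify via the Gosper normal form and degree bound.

The ratio is (k + 1)*(k + 3)/(k*(k + 6)).
Factor: A=k + 3; B=k + 6; C=k.
f must satisfy (k + 3)·f(k+1) − (k + 5)·f(k) = k.
Degrees (1,1,1) ⇒ d ≤ 2.
Coefficient equations give f(k) = k*(k - 1)/8.
So s_k = (B(k−1)f/C)·t_k = ((k - 1)*(k + 5)/8)·t_k = 9*k*(k - 1)/(4*(k + 3)*(k + 4)).
s_(k+1) − s_k = 18*k/(k**3 + 12*k**2 + 47*k + 60) = t_k.

Yes. s_k = 9*k*(k - 1)/(4*(k + 3)*(k + 4)).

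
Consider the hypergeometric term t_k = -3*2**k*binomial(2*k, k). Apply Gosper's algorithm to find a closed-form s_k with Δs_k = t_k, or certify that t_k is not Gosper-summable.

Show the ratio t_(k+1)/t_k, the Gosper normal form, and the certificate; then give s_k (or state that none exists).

none (Gosper's algorithm certifies no s_k)

Step 1: r(k) = 4*(2*k + 1)/(k + 1).
Factor: A=8*k + 4; B=k + 1; C=1.
Key eq: (8*k + 4)·f(k+1) = (k)·f(k) + (1).
d = -1 from the (1,1,0) case.
deg f ≤ -1 is impossible — no certificate.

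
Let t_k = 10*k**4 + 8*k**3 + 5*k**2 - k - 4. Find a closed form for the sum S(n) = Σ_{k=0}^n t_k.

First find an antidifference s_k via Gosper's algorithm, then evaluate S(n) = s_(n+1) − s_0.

S(n) = 2*n**5 + 7*n**4 + 9*n**3 + 4*n**2 - 4*n - 4

Step 1: r(k) = (10*k**4 + 48*k**3 + 89*k**2 + 73*k + 18)/(10*k**4 + 8*k**3 + 5*k**2 - k - 4).
A = 1, B = 1, C = k**4 + 4*k**3/5 + k**2/2 - k/10 - 2/5.
Key eq: (1)·f(k+1) = (1)·f(k) + (k**4 + 4*k**3/5 + k**2/2 - k/10 - 2/5).
Degrees (0,0,4) ⇒ d ≤ 5.
Match coefficients ⇒ f(k) = k*(2*k**4 - 3*k**3 + k**2 - k - 3)/10.
Then R = B(k−1)f/C = k*(2*k**4 - 3*k**3 + k**2 - k - 3)/((5*k + 4)*(2*k**3 + k - 1)), so s_k = R(k)·t_k = k*(2*k**4 - 3*k**3 + k**2 - k - 3).
Δs = 10*k**4 + 8*k**3 + 5*k**2 - k - 4, as required.
Σ_(k=0)^n t_k = s_(n+1) − s_(0) = (2*n**5 + 7*n**4 + 9*n**3 + 4*n**2 - 4*n - 4) − (0), i.e. 2*n**5 + 7*n**4 + 9*n**3 + 4*n**2 - 4*n - 4.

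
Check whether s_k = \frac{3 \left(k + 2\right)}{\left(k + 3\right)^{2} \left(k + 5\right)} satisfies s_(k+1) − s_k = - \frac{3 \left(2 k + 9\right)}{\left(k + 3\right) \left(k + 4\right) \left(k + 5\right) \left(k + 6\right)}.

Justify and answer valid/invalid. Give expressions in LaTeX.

s_(k+1) = 3*(k + 3)/((k + 4)**2*(k + 6))
s_(k+1) − s_k = 3*(-(k + 2)*(k + 4)**2*(k + 6) + (k + 3)**3*(k + 5))/((k + 3)**2*(k + 4)**2*(k + 5)*(k + 6))
(s_(k+1) − s_k) − t_k = 3*(3*k**2 + 25*k + 51)/(k**6 + 25*k**5 + 257*k**4 + 1391*k**3 + 4182*k**2 + 6624*k + 4320)

Invalid: residual \frac{3 \left(3 k^{2} + 25 k + 51\right)}{k^{6} + 25 k^{5} + 257 k^{4} + 1391 k^{3} + 4182 k^{2} + 6624 k + 4320} ≠ 0.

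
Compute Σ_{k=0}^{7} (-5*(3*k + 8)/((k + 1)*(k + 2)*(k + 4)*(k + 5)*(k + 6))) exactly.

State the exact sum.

Σ = -173/702

Step 1: r(k) = (k + 1)*(k + 4)*(3*k + 11)/((k + 3)*(k + 7)*(3*k + 8)).
Normal form (A,B,C) = (k + 1, k + 7, k**2 + 17*k/3 + 8).
Key eq: (k + 1)·f(k+1) = (k + 6)·f(k) + (k**2 + 17*k/3 + 8).
Bound: deg f ≤ 5.
Coefficient equations give f(k) = k*(k + 2)*(k + 3)*(k**2 + 10*k + 29)/60.
R(k) = B(k−1)·f(k)/C(k) = k*(k + 2)*(k + 6)*(k**2 + 10*k + 29)/(20*(3*k + 8)); s_k = R·t_k = k*(-k**2 - 10*k - 29)/(4*(k**3 + 10*k**2 + 29*k + 20)).
Δs = 5*(-3*k - 8)/(k**5 + 18*k**4 + 121*k**3 + 372*k**2 + 508*k + 240), as required.
Telescoping: Σ = s_(8) − s_(0) = -173/702 − (0) = -173/702.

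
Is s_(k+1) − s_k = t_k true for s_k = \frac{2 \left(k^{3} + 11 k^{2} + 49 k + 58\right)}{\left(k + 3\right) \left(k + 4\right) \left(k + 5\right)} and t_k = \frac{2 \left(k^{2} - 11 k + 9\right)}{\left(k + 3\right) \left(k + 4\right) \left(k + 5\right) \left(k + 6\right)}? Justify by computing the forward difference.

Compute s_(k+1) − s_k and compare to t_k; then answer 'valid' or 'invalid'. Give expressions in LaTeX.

s_(k+1) = 2*(49*k + (k + 1)**3 + 11*(k + 1)**2 + 107)/((k + 4)*(k + 5)*(k + 6))
s_(k+1) − s_k = 2*(k**2 - 11*k + 9)/(k**4 + 18*k**3 + 119*k**2 + 342*k + 360)
(s_(k+1) − s_k) − t_k = 0

valid; difference matches t_k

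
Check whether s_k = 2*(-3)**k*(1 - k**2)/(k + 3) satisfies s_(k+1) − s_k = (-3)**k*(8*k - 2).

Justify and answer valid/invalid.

s_(k+1) = 6*(-3)**k*k*(k + 2)/(k + 4)
s_(k+1) − s_k = (-3)**k*(8*k**3 + 38*k**2 + 34*k - 8)/(k**2 + 7*k + 12)
(s_(k+1) − s_k) − t_k = 16*(-3)**k*(-k**2 - 3*k + 1)/(k**2 + 7*k + 12)

Invalid: residual 16*(-3)**k*(-k**2 - 3*k + 1)/(k**2 + 7*k + 12) ≠ 0.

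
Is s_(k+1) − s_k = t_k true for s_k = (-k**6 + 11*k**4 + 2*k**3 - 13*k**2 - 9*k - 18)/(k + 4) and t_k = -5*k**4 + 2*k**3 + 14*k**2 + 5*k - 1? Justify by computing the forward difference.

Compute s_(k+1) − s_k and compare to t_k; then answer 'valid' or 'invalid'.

s_(k+1) = (-k**6 - 6*k**5 - 4*k**4 + 26*k**3 + 44*k**2 + 9*k - 28)/(k + 5)
s_(k+1) − s_k = (-5*k**6 - 39*k**5 - 47*k**4 + 151*k**3 + 259*k**2 + 71*k - 22)/(k**2 + 9*k + 20)
(s_(k+1) − s_k) − t_k = (4*k**5 + 21*k**4 - 20*k**3 - 65*k**2 - 20*k - 2)/(k**2 + 9*k + 20)

Invalid: residual (4*k**5 + 21*k**4 - 20*k**3 - 65*k**2 - 20*k - 2)/(k**2 + 9*k + 20) ≠ 0.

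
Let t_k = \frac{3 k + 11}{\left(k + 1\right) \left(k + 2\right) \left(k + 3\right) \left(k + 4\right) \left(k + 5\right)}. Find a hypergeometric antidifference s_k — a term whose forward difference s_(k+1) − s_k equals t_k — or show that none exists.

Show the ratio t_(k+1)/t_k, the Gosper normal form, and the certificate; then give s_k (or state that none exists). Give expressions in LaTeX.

s_k = \frac{k \left(k^{2} + 7 k + 14\right)}{8 \left(k^{3} + 7 k^{2} + 14 k + 8\right)}

t_(k+1)/t_k = (k + 1)*(3*k + 14)/((k + 6)*(3*k + 11)).
So A=k + 1 and B=k + 6, with C=k + 11/3.
Solve (k + 1)·f(k+1) − (k + 5)·f(k) = k + 11/3.
d = 4 from the (1,1,1) case.
Solve for f: f(k) = k*(k + 3)*(k**2 + 7*k + 14)/24 (degree 4 ≤ 4).
Then R = B(k−1)f/C = k*(k + 3)*(k + 5)*(k**2 + 7*k + 14)/(8*(3*k + 11)), so s_k = R(k)·t_k = k*(k**2 + 7*k + 14)/(8*(k**3 + 7*k**2 + 14*k + 8)).
Check: Δs_k = (3*k + 11)/(k**5 + 15*k**4 + 85*k**3 + 225*k**2 + 274*k + 120). ✓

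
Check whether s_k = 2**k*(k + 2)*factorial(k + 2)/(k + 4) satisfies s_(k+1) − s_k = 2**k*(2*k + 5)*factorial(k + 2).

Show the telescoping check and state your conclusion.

Invalid: residual -2**(k + 1)*(2*k**2 + 13*k + 19)*factorial(k + 2)/((k + 4)*(k + 5)) ≠ 0.

s_(k+1) = 2**(k + 1)*(k + 3)*factorial(k + 3)/(k + 5)
s_(k+1) − s_k = 2**k*(2*k**3 + 19*k**2 + 59*k + 62)*factorial(k + 2)/((k + 4)*(k + 5))
(s_(k+1) − s_k) − t_k = -2**(k + 1)*(2*k**2 + 13*k + 19)*factorial(k + 2)/((k + 4)*(k + 5))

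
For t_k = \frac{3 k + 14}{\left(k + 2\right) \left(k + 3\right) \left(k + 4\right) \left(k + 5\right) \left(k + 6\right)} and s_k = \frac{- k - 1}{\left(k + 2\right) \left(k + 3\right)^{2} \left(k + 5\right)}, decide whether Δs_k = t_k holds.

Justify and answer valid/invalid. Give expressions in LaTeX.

Invalid: residual \frac{2 \left(- 4 k^{2} - 33 k - 66\right)}{k^{7} + 27 k^{6} + 307 k^{5} + 1905 k^{4} + 6964 k^{3} + 14988 k^{2} + 17568 k + 8640} ≠ 0.

s_(k+1) = (-k - 2)/((k + 3)*(k + 4)**2*(k + 6))
s_(k+1) − s_k = ((k + 1)*(k + 4)**2*(k + 6) - (k + 2)**2*(k + 3)*(k + 5))/((k + 2)*(k + 3)**2*(k + 4)**2*(k + 5)*(k + 6))
(s_(k+1) − s_k) − t_k = 2*(-4*k**2 - 33*k - 66)/(k**7 + 27*k**6 + 307*k**5 + 1905*k**4 + 6964*k**3 + 14988*k**2 + 17568*k + 8640)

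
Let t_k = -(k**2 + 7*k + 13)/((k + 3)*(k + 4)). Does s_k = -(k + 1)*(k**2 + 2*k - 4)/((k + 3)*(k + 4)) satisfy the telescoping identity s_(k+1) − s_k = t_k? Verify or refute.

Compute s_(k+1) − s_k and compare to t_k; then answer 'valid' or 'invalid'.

Invalid: residual 3*(5*k + 17)/(k**3 + 12*k**2 + 47*k + 60) ≠ 0.

s_(k+1) = -(k + 2)*(2*k + (k + 1)**2 - 2)/((k + 4)*(k + 5))
s_(k+1) − s_k = (-k**3 - 12*k**2 - 33*k - 14)/(k**3 + 12*k**2 + 47*k + 60)
(s_(k+1) − s_k) − t_k = 3*(5*k + 17)/(k**3 + 12*k**2 + 47*k + 60)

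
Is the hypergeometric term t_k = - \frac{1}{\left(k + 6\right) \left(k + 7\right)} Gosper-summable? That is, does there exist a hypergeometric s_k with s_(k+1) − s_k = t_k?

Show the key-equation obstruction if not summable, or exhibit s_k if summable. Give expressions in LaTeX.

r(k) = (k + 6)/(k + 8) after simplifying.
So A=k + 6 and B=k + 8, with C=1.
Key eq: (k + 6)·f(k+1) = (k + 7)·f(k) + (1).
d = 1 from the (1,1,0) case.
Solve for f: f(k) = k/6 (degree 1 ≤ 1).
Then R = B(k−1)f/C = k*(k + 7)/6, so s_k = R(k)·t_k = -k/(6*k + 36).
s_(k+1) − s_k = -1/(k**2 + 13*k + 42) = t_k.

Yes. s_k = - \frac{k}{6 k + 36}.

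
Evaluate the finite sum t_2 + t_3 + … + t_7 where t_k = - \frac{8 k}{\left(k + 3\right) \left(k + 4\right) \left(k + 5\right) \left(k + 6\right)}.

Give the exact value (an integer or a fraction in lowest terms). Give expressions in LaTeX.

The ratio is (k + 1)*(k + 3)/(k*(k + 7)).
Normal form (A,B,C) = (k + 3, k + 7, k).
f must satisfy (k + 3)·f(k+1) − (k + 6)·f(k) = k.
deg f ≤ 3 (via 1,1,1).
Coefficient equations give f(k) = k*(k - 1)*(k + 13)/120.
Get s_k = R·t_k = k*(-k**2 - 12*k + 13)/(15*(k + 3)*(k + 4)*(k + 5)) with R(k) = B(k−1)f(k)/C(k) = (k - 1)*(k + 6)*(k + 13)/120.
Verify: -8*k/(k**4 + 18*k**3 + 119*k**2 + 342*k + 360) matches t_k.
Sum = s_(8) − s_(2); s_(8) = -98/2145, s_(2) = -1/105 ⇒ -181/5005.

Σ = -181/5005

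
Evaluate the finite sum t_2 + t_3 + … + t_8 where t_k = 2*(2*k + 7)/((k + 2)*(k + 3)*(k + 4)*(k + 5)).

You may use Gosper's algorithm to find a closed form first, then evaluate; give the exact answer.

Σ = 119/1716

r(k) = (k + 2)*(2*k + 9)/((k + 6)*(2*k + 7)) after simplifying.
Factor: A=k + 2; B=k + 6; C=k + 7/2.
Need (k + 2)·f(k+1) − (k + 5)·f(k) = k + 7/2.
deg f ≤ 3 (via 1,1,1).
Coefficient equations give f(k) = k*(k + 3)*(k + 6)/16.
Get s_k = R·t_k = k*(k + 6)/(4*(k**2 + 6*k + 8)) with R(k) = B(k−1)f(k)/C(k) = k*(k + 3)*(k + 5)*(k + 6)/(8*(2*k + 7)).
Check: Δs_k = 2*(2*k + 7)/(k**4 + 14*k**3 + 71*k**2 + 154*k + 120). ✓
Evaluate s at k=9 and k=2: 135/572 and 1/6; difference 119/1716.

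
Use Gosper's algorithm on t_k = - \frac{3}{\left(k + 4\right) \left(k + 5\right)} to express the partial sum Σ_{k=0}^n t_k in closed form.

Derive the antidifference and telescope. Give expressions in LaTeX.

Ratio r(k) = (k + 4)/(k + 6).
Normal form (A,B,C) = (k + 4, k + 6, 1).
Set up (k + 4)·f(k+1) − (k + 5)·f(k) − (1) = 0.
Bound: deg f ≤ 1.
Match coefficients ⇒ f(k) = k/4.
So s_k = (B(k−1)f/C)·t_k = (k*(k + 5)/4)·t_k = -3*k/(4*k + 16).
Δs = -3/(k**2 + 9*k + 20), as required.
Telescope: S(n) = s_(n+1) − s_(0) = 3*(-n - 1)/(4*(n + 5)) − (0) = 3*(-n - 1)/(4*(n + 5)).

S(n) = \frac{3 \left(- n - 1\right)}{4 \left(n + 5\right)}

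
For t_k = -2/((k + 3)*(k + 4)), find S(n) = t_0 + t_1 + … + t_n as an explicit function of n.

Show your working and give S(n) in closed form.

S(n) = 2*(-n - 1)/(3*(n + 4))

The ratio is (k + 3)/(k + 5).
Gosper form: A/B · C(k+1)/C(k) with A=k + 3, B=k + 5, C=1.
Solve (k + 3)·f(k+1) − (k + 4)·f(k) = 1.
Bound: deg f ≤ 1.
Match coefficients ⇒ f(k) = k/3.
So s_k = (B(k−1)f/C)·t_k = (k*(k + 4)/3)·t_k = -2*k/(3*k + 9).
s_(k+1) − s_k = -2/(k**2 + 7*k + 12) = t_k.
Σ_(k=0)^n t_k = s_(n+1) − s_(0) = (2*(-n - 1)/(3*(n + 4))) − (0), i.e. 2*(-n - 1)/(3*(n + 4)).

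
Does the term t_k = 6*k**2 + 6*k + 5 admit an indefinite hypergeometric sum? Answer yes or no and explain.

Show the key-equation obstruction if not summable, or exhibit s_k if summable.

r(k) = (6*k**2 + 18*k + 17)/(6*k**2 + 6*k + 5) after simplifying.
A = 1, B = 1, C = k**2 + k + 5/6.
Key eq: (1)·f(k+1) = (1)·f(k) + (k**2 + k + 5/6).
Degrees (0,0,2) ⇒ d ≤ 3.
A polynomial solution: f(k) = k*(2*k**2 + 3)/6.
Get s_k = R·t_k = k*(2*k**2 + 3) with R(k) = B(k−1)f(k)/C(k) = k*(2*k**2 + 3)/(6*k**2 + 6*k + 5).
Verify: 6*k**2 + 6*k + 5 matches t_k.

Yes. s_k = k*(2*k**2 + 3).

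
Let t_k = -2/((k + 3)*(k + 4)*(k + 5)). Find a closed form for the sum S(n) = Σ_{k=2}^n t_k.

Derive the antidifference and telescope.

S(n) = (-n**2 - 9*n + 10)/(30*(n**2 + 9*n + 20))

The ratio is (k + 3)/(k + 6).
So A=k + 3 and B=k + 6, with C=1.
f must satisfy (k + 3)·f(k+1) − (k + 5)·f(k) = 1.
Degrees (1,1,0) ⇒ d ≤ 2.
Solving with deg f ≤ 2: f(k) = k*(k + 7)/24.
Get s_k = R·t_k = k*(-k - 7)/(12*(k + 3)*(k + 4)) with R(k) = B(k−1)f(k)/C(k) = k*(k + 5)*(k + 7)/24.
Verify: -2/(k**3 + 12*k**2 + 47*k + 60) matches t_k.
Telescope: S(n) = s_(n+1) − s_(2) = (-n**2 - 9*n - 8)/(12*(n**2 + 9*n + 20)) − (-1/20) = (-n**2 - 9*n + 10)/(30*(n**2 + 9*n + 20)).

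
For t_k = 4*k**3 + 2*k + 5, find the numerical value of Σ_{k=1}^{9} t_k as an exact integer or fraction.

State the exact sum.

Σ = 8235

t_(k+1)/t_k = (2*k + 4*(k + 1)**3 + 7)/(4*k**3 + 2*k + 5).
So A=1 and B=1, with C=k**3 + k/2 + 5/4.
Need (1)·f(k+1) − (1)·f(k) = k**3 + k/2 + 5/4.
From deg A=0, deg B=0, deg C=3: d=4.
A polynomial solution: f(k) = k*(k**3 - 2*k**2 + 2*k + 4)/4.
Certificate R = B(k−1)f/C = k*(k**3 - 2*k**2 + 2*k + 4)/(4*k**3 + 2*k + 5) gives s_k = k*(k**3 - 2*k**2 + 2*k + 4).
s_(k+1) − s_k = 4*k**3 + 2*k + 5 = t_k.
Evaluate s at k=10 and k=1: 8240 and 5; difference 8235.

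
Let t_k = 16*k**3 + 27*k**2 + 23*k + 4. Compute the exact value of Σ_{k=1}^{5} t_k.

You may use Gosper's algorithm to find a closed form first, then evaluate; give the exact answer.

The ratio is (16*k**3 + 75*k**2 + 125*k + 70)/(16*k**3 + 27*k**2 + 23*k + 4).
So A=1 and B=1, with C=k**3 + 27*k**2/16 + 23*k/16 + 1/4.
Set up (1)·f(k+1) − (1)·f(k) − (k**3 + 27*k**2/16 + 23*k/16 + 1/4) = 0.
Bound: deg f ≤ 4.
Solving with deg f ≤ 4: f(k) = k*(4*k**3 + k**2 + 2*k - 3)/16.
So s_k = (B(k−1)f/C)·t_k = (k*(4*k**3 + k**2 + 2*k - 3)/(16*k**3 + 27*k**2 + 23*k + 4))·t_k = k*(4*k**3 + k**2 + 2*k - 3).
Δs = 16*k**3 + 27*k**2 + 23*k + 4, as required.
Sum = s_(6) − s_(1); s_(6) = 5454, s_(1) = 4 ⇒ 5450.

Σ = 5450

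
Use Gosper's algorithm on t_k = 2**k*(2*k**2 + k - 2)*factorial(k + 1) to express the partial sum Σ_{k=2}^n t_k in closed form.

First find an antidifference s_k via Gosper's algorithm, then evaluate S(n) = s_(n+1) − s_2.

S(n) = 2**(n + 1)*(n - 1)*factorial(n + 2)

Step 1: r(k) = 2*(k + 2)*(k + 2*(k + 1)**2 - 1)/(2*k**2 + k - 2).
Take A(k)=2*k + 4, B(k)=1, C(k)=k**2 + k/2 - 1.
f must satisfy (2*k + 4)·f(k+1) − (1)·f(k) = k**2 + k/2 - 1.
From deg A=1, deg B=0, deg C=2: d=1.
Solving with deg f ≤ 1: f(k) = (k - 2)/2.
Then R = B(k−1)f/C = (k - 2)/(2*k**2 + k - 2), so s_k = R(k)·t_k = 2**k*(k - 2)*factorial(k + 1).
Δs = 2**k*(2*k**2 + k - 2)*factorial(k + 1), as required.
Evaluate: s_(n+1) = 2**(n + 1)*(n - 1)*factorial(n + 2); subtract s_(2) = 0 ⇒ S(n) = 2**(n + 1)*(n - 1)*factorial(n + 2).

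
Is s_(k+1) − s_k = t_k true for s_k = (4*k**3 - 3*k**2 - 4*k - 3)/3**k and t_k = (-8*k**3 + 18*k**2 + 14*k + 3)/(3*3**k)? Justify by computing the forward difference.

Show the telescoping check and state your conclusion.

s_(k+1) = (4*k**3 + 9*k**2 + 2*k - 6)/(3*3**k)
s_(k+1) − s_k = (-8*k**3 + 18*k**2 + 14*k + 3)/(3*3**k)
(s_(k+1) − s_k) − t_k = 0

Valid — Δs_k = t_k.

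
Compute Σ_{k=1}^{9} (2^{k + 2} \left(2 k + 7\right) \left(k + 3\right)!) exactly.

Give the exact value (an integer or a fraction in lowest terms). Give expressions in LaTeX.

Σ = 25505877196608

r(k) = 2*(k + 4)*(2*k + 9)/(2*k + 7) after simplifying.
A = 2*k + 8, B = 1, C = k + 7/2.
Need (2*k + 8)·f(k+1) − (1)·f(k) = k + 7/2.
From deg A=1, deg B=0, deg C=1: d=0.
Solve for f: f(k) = 1/2 (degree 0 ≤ 0).
R(k) = B(k−1)·f(k)/C(k) = 1/(2*k + 7); s_k = R·t_k = 2**(k + 2)*factorial(k + 3).
Verify: 2**(k + 2)*(2*k + 7)*factorial(k + 3) matches t_k.
Evaluate s at k=10 and k=1: 25505877196800 and 192; difference 25505877196608.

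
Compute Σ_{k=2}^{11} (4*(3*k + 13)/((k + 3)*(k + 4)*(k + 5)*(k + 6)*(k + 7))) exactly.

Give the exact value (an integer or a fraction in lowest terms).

Σ = 431/32130

The ratio is (k + 3)*(3*k + 16)/((k + 8)*(3*k + 13)).
Normal form (A,B,C) = (k + 3, k + 8, k + 13/3).
f must satisfy (k + 3)·f(k+1) − (k + 7)·f(k) = k + 13/3.
d = 4 from the (1,1,1) case.
Solving with deg f ≤ 4: f(k) = k*(k + 4)*(k**2 + 14*k + 63)/270.
So s_k = (B(k−1)f/C)·t_k = (k*(k + 4)*(k + 7)*(k**2 + 14*k + 63)/(90*(3*k + 13)))·t_k = 2*k*(k**2 + 14*k + 63)/(45*(k**3 + 14*k**2 + 63*k + 90)).
Verify: 4*(3*k + 13)/(k**5 + 25*k**4 + 245*k**3 + 1175*k**2 + 2754*k + 2520) matches t_k.
Evaluate s at k=12 and k=2: 20/459 and 19/630; difference 431/32130.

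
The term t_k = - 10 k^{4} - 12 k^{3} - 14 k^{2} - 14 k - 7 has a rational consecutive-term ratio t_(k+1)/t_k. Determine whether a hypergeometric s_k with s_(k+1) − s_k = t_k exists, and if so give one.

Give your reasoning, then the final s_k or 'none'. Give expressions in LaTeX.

t_(k+1)/t_k = (10*k**4 + 52*k**3 + 110*k**2 + 118*k + 57)/(10*k**4 + 12*k**3 + 14*k**2 + 14*k + 7).
Gosper form: A/B · C(k+1)/C(k) with A=1, B=1, C=k**4 + 6*k**3/5 + 7*k**2/5 + 7*k/5 + 7/10.
f must satisfy (1)·f(k+1) − (1)·f(k) = k**4 + 6*k**3/5 + 7*k**2/5 + 7*k/5 + 7/10.
Degrees (0,0,4) ⇒ d ≤ 5.
Coefficient equations give f(k) = k*(2*k**4 - 2*k**3 + 2*k**2 + 3*k + 2)/10.
Then R = B(k−1)f/C = k*(2*k**4 - 2*k**3 + 2*k**2 + 3*k + 2)/(10*k**4 + 12*k**3 + 14*k**2 + 14*k + 7), so s_k = R(k)·t_k = k*(-2*k**4 + 2*k**3 - 2*k**2 - 3*k - 2).
Check: Δs_k = -10*k**4 - 12*k**3 - 14*k**2 - 14*k - 7. ✓

s_k = k \left(- 2 k^{4} + 2 k^{3} - 2 k^{2} - 3 k - 2\right)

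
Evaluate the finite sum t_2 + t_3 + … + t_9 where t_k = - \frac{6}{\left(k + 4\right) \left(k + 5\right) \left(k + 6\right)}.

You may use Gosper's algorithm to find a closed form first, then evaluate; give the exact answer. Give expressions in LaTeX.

Ratio r(k) = (k + 4)/(k + 7).
So A=k + 4 and B=k + 7, with C=1.
Need (k + 4)·f(k+1) − (k + 6)·f(k) = 1.
Bound: deg f ≤ 2.
Solving with deg f ≤ 2: f(k) = k*(k + 9)/40.
Then R = B(k−1)f/C = k*(k + 6)*(k + 9)/40, so s_k = R(k)·t_k = 3*k*(-k - 9)/(20*(k + 4)*(k + 5)).
Δs = -6/(k**3 + 15*k**2 + 74*k + 120), as required.
Σ_(k=2)^(9) t_k = s_(10) − s_(2) = -19/140 − (-11/140) = -2/35.

Σ = -2/35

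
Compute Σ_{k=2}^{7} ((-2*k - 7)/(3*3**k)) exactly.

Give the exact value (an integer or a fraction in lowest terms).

Σ = -1454/2187

Compute t_(k+1)/t_k: get (2*k + 9)/(3*(2*k + 7)).
Take A(k)=1/3, B(k)=1, C(k)=k + 7/2.
Solve (1/3)·f(k+1) − (1)·f(k) = k + 7/2.
Degrees (0,0,1) ⇒ d ≤ 1.
A polynomial solution: f(k) = -3*(k + 4)/2.
R(k) = B(k−1)·f(k)/C(k) = -3*(k + 4)/(2*k + 7); s_k = R·t_k = (k + 4)/3**k.
Check: Δs_k = (-2*k - 7)/(3*3**k). ✓
Telescoping: Σ = s_(8) − s_(2) = 4/2187 − (2/3) = -1454/2187.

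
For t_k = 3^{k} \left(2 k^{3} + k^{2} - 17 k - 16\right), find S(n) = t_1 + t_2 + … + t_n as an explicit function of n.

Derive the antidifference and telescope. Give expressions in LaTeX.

S(n) = 3 \cdot 3^{n} n^{3} - 3 \cdot 3^{n} n^{2} - 18 \cdot 3^{n} n - 18 \cdot 3^{n} + 18

r(k) = 3*(2*k**3 + 7*k**2 - 9*k - 30)/(2*k**3 + k**2 - 17*k - 16) after simplifying.
Gosper form: A/B · C(k+1)/C(k) with A=3, B=1, C=k**3 + k**2/2 - 17*k/2 - 8.
f must satisfy (3)·f(k+1) − (1)·f(k) = k**3 + k**2/2 - 17*k/2 - 8.
deg f ≤ 3 (via 0,0,3).
A polynomial solution: f(k) = (k**3 - 4*k**2 - k - 2)/2.
R(k) = B(k−1)·f(k)/C(k) = (k**3 - 4*k**2 - k - 2)/((k + 1)*(2*k**2 - k - 16)); s_k = R·t_k = 3**k*(k**3 - 4*k**2 - k - 2).
s_(k+1) − s_k = 3**k*(2*k**3 + k**2 - 17*k - 16) = t_k.
s_(n+1) = 3**(n + 1)*(n**3 - n**2 - 6*n - 6) and s_(1) = -18, so S(n) = 3*3**n*n**3 - 3*3**n*n**2 - 18*3**n*n - 18*3**n + 18.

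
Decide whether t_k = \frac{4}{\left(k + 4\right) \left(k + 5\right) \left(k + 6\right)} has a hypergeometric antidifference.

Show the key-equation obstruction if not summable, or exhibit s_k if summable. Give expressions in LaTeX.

Compute t_(k+1)/t_k: get (k + 4)/(k + 7).
Gosper form: A/B · C(k+1)/C(k) with A=k + 4, B=k + 7, C=1.
f must satisfy (k + 4)·f(k+1) − (k + 6)·f(k) = 1.
deg f ≤ 2 (via 1,1,0).
A polynomial solution: f(k) = k*(k + 9)/40.
Get s_k = R·t_k = k*(k + 9)/(10*(k + 4)*(k + 5)) with R(k) = B(k−1)f(k)/C(k) = k*(k + 6)*(k + 9)/40.
s_(k+1) − s_k = 4/(k**3 + 15*k**2 + 74*k + 120) = t_k.

Yes. s_k = \frac{k \left(k + 9\right)}{10 \left(k + 4\right) \left(k + 5\right)}.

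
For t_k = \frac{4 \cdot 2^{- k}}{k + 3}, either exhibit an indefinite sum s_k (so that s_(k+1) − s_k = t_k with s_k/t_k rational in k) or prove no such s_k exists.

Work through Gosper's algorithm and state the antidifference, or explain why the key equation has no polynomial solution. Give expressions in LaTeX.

r(k) = (k + 3)/(2*(k + 4)) after simplifying.
So A=k/2 + 3/2 and B=k + 4, with C=1.
Set up (k/2 + 3/2)·f(k+1) − (k + 3)·f(k) − (1) = 0.
From deg A=1, deg B=1, deg C=0: d=-1.
deg f ≤ -1 is impossible — no certificate.

none — t_k is not Gosper-summable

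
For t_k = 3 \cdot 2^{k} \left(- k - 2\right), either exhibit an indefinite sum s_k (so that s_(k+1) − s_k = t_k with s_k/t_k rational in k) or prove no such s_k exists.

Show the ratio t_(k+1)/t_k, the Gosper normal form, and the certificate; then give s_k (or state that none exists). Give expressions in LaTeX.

s_k = - 3 \cdot 2^{k} k

t_(k+1)/t_k = 2*(k + 3)/(k + 2).
Factor: A=2; B=1; C=k + 2.
Key eq: (2)·f(k+1) = (1)·f(k) + (k + 2).
Bound: deg f ≤ 1.
Coefficient equations give f(k) = k.
R(k) = B(k−1)·f(k)/C(k) = k/(k + 2); s_k = R·t_k = -3*2**k*k.
s_(k+1) − s_k = 3*2**k*(-k - 2) = t_k.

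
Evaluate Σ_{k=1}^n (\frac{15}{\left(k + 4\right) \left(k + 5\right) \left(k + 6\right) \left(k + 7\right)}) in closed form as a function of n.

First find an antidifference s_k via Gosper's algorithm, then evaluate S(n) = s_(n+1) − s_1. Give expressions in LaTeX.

Step 1: r(k) = (k + 4)/(k + 8).
A = k + 4, B = k + 8, C = 1.
Need (k + 4)·f(k+1) − (k + 7)·f(k) = 1.
d = 3 from the (1,1,0) case.
Solve for f: f(k) = k*(k**2 + 15*k + 74)/360 (degree 3 ≤ 3).
Get s_k = R·t_k = k*(k**2 + 15*k + 74)/(24*(k + 4)*(k + 5)*(k + 6)) with R(k) = B(k−1)f(k)/C(k) = k*(k + 7)*(k**2 + 15*k + 74)/360.
s_(k+1) − s_k = 15/(k**4 + 22*k**3 + 179*k**2 + 638*k + 840) = t_k.
Telescope: S(n) = s_(n+1) − s_(1) = (n**3 + 18*n**2 + 107*n + 90)/(24*(n**3 + 18*n**2 + 107*n + 210)) − (1/56) = n*(n**2 + 18*n + 107)/(42*(n**3 + 18*n**2 + 107*n + 210)).

S(n) = \frac{n \left(n^{2} + 18 n + 107\right)}{42 \left(n^{3} + 18 n^{2} + 107 n + 210\right)}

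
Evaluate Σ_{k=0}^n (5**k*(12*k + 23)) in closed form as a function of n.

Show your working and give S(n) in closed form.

t_(k+1)/t_k = 5*(12*k + 35)/(12*k + 23).
Factor: A=5; B=1; C=k + 23/12.
Key eq: (5)·f(k+1) = (1)·f(k) + (k + 23/12).
d = 1 from the (0,0,1) case.
A polynomial solution: f(k) = (3*k + 2)/12.
R(k) = B(k−1)·f(k)/C(k) = (3*k + 2)/(12*k + 23); s_k = R·t_k = 5**k*(3*k + 2).
Verify: 5**k*(12*k + 23) matches t_k.
s_(n+1) = 5**(n + 1)*(3*n + 5) and s_(0) = 2, so S(n) = 15*5**n*n + 25*5**n - 2.

S(n) = 15*5**n*n + 25*5**n - 2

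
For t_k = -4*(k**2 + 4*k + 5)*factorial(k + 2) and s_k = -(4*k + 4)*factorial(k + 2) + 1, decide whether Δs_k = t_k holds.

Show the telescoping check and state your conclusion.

s_(k+1) = -(4*k + 8)*factorial(k + 3) + 1
s_(k+1) − s_k = -4*(k**2 + 4*k + 5)*factorial(k + 2)
(s_(k+1) − s_k) − t_k = 0

Valid: the claim telescopes to t_k.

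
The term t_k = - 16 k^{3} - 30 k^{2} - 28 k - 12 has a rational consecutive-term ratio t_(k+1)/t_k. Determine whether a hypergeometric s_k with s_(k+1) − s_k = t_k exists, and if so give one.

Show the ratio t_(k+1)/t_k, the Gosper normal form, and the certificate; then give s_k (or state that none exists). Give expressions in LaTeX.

s_k = k \left(- 4 k^{3} - 2 k^{2} - 3 k - 3\right)

r(k) = (8*k**3 + 39*k**2 + 68*k + 43)/(8*k**3 + 15*k**2 + 14*k + 6) after simplifying.
Normal form (A,B,C) = (1, 1, k**3 + 15*k**2/8 + 7*k/4 + 3/4).
Need (1)·f(k+1) − (1)·f(k) = k**3 + 15*k**2/8 + 7*k/4 + 3/4.
d = 4 from the (0,0,3) case.
Solve for f: f(k) = k*(4*k**3 + 2*k**2 + 3*k + 3)/16 (degree 4 ≤ 4).
R(k) = B(k−1)·f(k)/C(k) = k*(4*k**3 + 2*k**2 + 3*k + 3)/(2*(8*k**3 + 15*k**2 + 14*k + 6)); s_k = R·t_k = k*(-4*k**3 - 2*k**2 - 3*k - 3).
Check: Δs_k = -16*k**3 - 30*k**2 - 28*k - 12. ✓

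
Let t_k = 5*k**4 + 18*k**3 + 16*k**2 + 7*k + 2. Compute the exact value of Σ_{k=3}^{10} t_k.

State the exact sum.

Ratio r(k) = (5*k**4 + 38*k**3 + 100*k**2 + 113*k + 48)/(5*k**4 + 18*k**3 + 16*k**2 + 7*k + 2).
A = 1, B = 1, C = k**4 + 18*k**3/5 + 16*k**2/5 + 7*k/5 + 2/5.
Solve (1)·f(k+1) − (1)·f(k) = k**4 + 18*k**3/5 + 16*k**2/5 + 7*k/5 + 2/5.
d = 5 from the (0,0,4) case.
Coefficient equations give f(k) = k*(k**4 + 2*k**3 - 2*k**2 + 1)/5.
Certificate R = B(k−1)f/C = k*(k**4 + 2*k**3 - 2*k**2 + 1)/(5*k**4 + 18*k**3 + 16*k**2 + 7*k + 2) gives s_k = k**5 + 2*k**4 - 2*k**3 + k.
Δs = 5*k**4 + 18*k**3 + 16*k**2 + 7*k + 2, as required.
Sum = s_(11) − s_(3); s_(11) = 187682, s_(3) = 354 ⇒ 187328.

Σ = 187328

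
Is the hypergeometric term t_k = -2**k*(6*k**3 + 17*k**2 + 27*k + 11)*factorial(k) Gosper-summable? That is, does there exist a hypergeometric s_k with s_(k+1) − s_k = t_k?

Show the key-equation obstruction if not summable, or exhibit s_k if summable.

r(k) = 2*(6*k**4 + 41*k**3 + 114*k**2 + 140*k + 61)/(6*k**3 + 17*k**2 + 27*k + 11) after simplifying.
Take A(k)=2*k + 2, B(k)=1, C(k)=k**3 + 17*k**2/6 + 9*k/2 + 11/6.
Key eq: (2*k + 2)·f(k+1) = (1)·f(k) + (k**3 + 17*k**2/6 + 9*k/2 + 11/6).
d = 2 from the (1,0,3) case.
A polynomial solution: f(k) = (3*k**2 + k + 3)/6.
Certificate R = B(k−1)f/C = (3*k**2 + k + 3)/(6*k**3 + 17*k**2 + 27*k + 11) gives s_k = -2**k*(3*k**2 + k + 3)*factorial(k).
Verify: -2**k*(6*k**3 + 17*k**2 + 27*k + 11)*factorial(k) matches t_k.

Yes. s_k = -2**k*(3*k**2 + k + 3)*factorial(k).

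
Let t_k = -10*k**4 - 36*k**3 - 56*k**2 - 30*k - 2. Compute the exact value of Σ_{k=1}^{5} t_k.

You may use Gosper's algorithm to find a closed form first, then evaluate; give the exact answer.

r(k) = (5*k**4 + 38*k**3 + 112*k**2 + 145*k + 67)/(5*k**4 + 18*k**3 + 28*k**2 + 15*k + 1) after simplifying.
So A=1 and B=1, with C=k**4 + 18*k**3/5 + 28*k**2/5 + 3*k + 1/5.
Key eq: (1)·f(k+1) = (1)·f(k) + (k**4 + 18*k**3/5 + 28*k**2/5 + 3*k + 1/5).
deg f ≤ 5 (via 0,0,4).
Coefficient equations give f(k) = k*(k**4 + 2*k**3 + 2*k**2 - 2*k - 2)/5.
Then R = B(k−1)f/C = k*(k**4 + 2*k**3 + 2*k**2 - 2*k - 2)/(5*k**4 + 18*k**3 + 28*k**2 + 15*k + 1), so s_k = R(k)·t_k = 2*k*(-k**4 - 2*k**3 - 2*k**2 + 2*k + 2).
Check: Δs_k = -10*k**4 - 36*k**3 - 56*k**2 - 30*k - 2. ✓
Σ_(k=1)^(5) t_k = s_(6) − s_(1) = -21432 − (-2) = -21430.

Σ = -21430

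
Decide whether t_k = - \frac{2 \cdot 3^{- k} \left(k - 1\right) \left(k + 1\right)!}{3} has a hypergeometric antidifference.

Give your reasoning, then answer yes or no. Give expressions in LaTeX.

r(k) = k*(k + 2)/(3*(k - 1)) after simplifying.
A = k/3 + 2/3, B = 1, C = k - 1.
Key eq: (k/3 + 2/3)·f(k+1) = (1)·f(k) + (k - 1).
Bound: deg f ≤ 0.
Solving with deg f ≤ 0: f(k) = 3.
So s_k = (B(k−1)f/C)·t_k = (3/(k - 1))·t_k = -2*factorial(k + 1)/3**k.
Verify: -2*(k - 1)*factorial(k + 1)/(3*3**k) matches t_k.

Yes. s_k = - 2 \cdot 3^{- k} \left(k + 1\right)!.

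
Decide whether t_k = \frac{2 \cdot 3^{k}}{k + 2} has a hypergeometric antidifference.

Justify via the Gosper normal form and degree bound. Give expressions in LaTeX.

No. Not Gosper-summable.

r(k) = 3*(k + 2)/(k + 3) after simplifying.
Factor: A=3*k + 6; B=k + 3; C=1.
Need (3*k + 6)·f(k+1) − (k + 2)·f(k) = 1.
From deg A=1, deg B=1, deg C=0: d=-1.
d = -1 < 0 ⇒ no nonzero polynomial f; not summable.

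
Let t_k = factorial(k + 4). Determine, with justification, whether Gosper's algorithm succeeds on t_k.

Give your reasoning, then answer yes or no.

No — negative degree bound, so no certificate f.

Compute t_(k+1)/t_k: get k + 5.
Normal form (A,B,C) = (k + 5, 1, 1).
Set up (k + 5)·f(k+1) − (1)·f(k) − (1) = 0.
deg f ≤ -1 (via 1,0,0).
deg f ≤ -1 is impossible — no certificate.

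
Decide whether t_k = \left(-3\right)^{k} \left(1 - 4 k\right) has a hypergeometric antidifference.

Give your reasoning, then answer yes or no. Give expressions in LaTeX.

Yes. s_k = \left(-3\right)^{k} \left(k - 1\right).

Ratio r(k) = 3*(-4*k - 3)/(4*k - 1).
Gosper form: A/B · C(k+1)/C(k) with A=-3, B=1, C=k - 1/4.
f must satisfy (-3)·f(k+1) − (1)·f(k) = k - 1/4.
d = 1 from the (0,0,1) case.
Solving with deg f ≤ 1: f(k) = -(k - 1)/4.
So s_k = (B(k−1)f/C)·t_k = (-(k - 1)/(4*k - 1))·t_k = (-3)**k*(k - 1).
s_(k+1) − s_k = (-3)**k*(1 - 4*k) = t_k.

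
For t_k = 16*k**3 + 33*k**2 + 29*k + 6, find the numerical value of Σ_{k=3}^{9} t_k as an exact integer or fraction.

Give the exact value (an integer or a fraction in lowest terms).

Step 1: r(k) = (16*k**3 + 81*k**2 + 143*k + 84)/(16*k**3 + 33*k**2 + 29*k + 6).
A = 1, B = 1, C = k**3 + 33*k**2/16 + 29*k/16 + 3/8.
Solve (1)·f(k+1) − (1)·f(k) = k**3 + 33*k**2/16 + 29*k/16 + 3/8.
deg f ≤ 4 (via 0,0,3).
A polynomial solution: f(k) = k*(4*k**3 + 3*k**2 + 2*k - 3)/16.
Then R = B(k−1)f/C = k*(4*k**3 + 3*k**2 + 2*k - 3)/(16*k**3 + 33*k**2 + 29*k + 6), so s_k = R(k)·t_k = k*(4*k**3 + 3*k**2 + 2*k - 3).
Δs = 16*k**3 + 33*k**2 + 29*k + 6, as required.
Sum = s_(10) − s_(3); s_(10) = 43170, s_(3) = 414 ⇒ 42756.

Σ = 42756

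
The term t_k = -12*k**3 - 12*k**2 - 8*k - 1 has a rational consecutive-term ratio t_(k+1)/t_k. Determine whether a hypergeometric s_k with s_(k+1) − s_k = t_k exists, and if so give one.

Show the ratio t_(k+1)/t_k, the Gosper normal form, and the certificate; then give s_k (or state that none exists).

s_k = k*(-3*k**3 + 2*k**2 - k + 1)

Ratio r(k) = (12*k**3 + 48*k**2 + 68*k + 33)/(12*k**3 + 12*k**2 + 8*k + 1).
Factor: A=1; B=1; C=k**3 + k**2 + 2*k/3 + 1/12.
Need (1)·f(k+1) − (1)·f(k) = k**3 + k**2 + 2*k/3 + 1/12.
From deg A=0, deg B=0, deg C=3: d=4.
A polynomial solution: f(k) = k*(3*k**3 - 2*k**2 + k - 1)/12.
R(k) = B(k−1)·f(k)/C(k) = k*(3*k**3 - 2*k**2 + k - 1)/(12*k**3 + 12*k**2 + 8*k + 1); s_k = R·t_k = k*(-3*k**3 + 2*k**2 - k + 1).
Check: Δs_k = -12*k**3 - 12*k**2 - 8*k - 1. ✓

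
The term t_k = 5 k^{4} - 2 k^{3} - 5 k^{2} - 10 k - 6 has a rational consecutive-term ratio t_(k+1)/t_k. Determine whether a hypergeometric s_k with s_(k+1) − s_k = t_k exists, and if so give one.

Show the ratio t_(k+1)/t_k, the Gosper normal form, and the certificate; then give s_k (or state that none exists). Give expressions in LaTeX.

t_(k+1)/t_k = (5*k**4 + 18*k**3 + 19*k**2 - 6*k - 18)/(5*k**4 - 2*k**3 - 5*k**2 - 10*k - 6).
So A=1 and B=1, with C=k**4 - 2*k**3/5 - k**2 - 2*k - 6/5.
Need (1)·f(k+1) − (1)·f(k) = k**4 - 2*k**3/5 - k**2 - 2*k - 6/5.
Degrees (0,0,4) ⇒ d ≤ 5.
Coefficient equations give f(k) = k*(k**4 - 3*k**3 + k**2 - 3*k - 2)/5.
R(k) = B(k−1)·f(k)/C(k) = k*(k**4 - 3*k**3 + k**2 - 3*k - 2)/(5*k**4 - 2*k**3 - 5*k**2 - 10*k - 6); s_k = R·t_k = k*(k**4 - 3*k**3 + k**2 - 3*k - 2).
Δs = 5*k**4 - 2*k**3 - 5*k**2 - 10*k - 6, as required.

s_k = k \left(k^{4} - 3 k^{3} + k^{2} - 3 k - 2\right)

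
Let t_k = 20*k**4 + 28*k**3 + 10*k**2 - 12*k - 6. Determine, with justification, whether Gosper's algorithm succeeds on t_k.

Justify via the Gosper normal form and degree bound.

Step 1: r(k) = (10*k**4 + 54*k**3 + 107*k**2 + 86*k + 20)/(10*k**4 + 14*k**3 + 5*k**2 - 6*k - 3).
Gosper form: A/B · C(k+1)/C(k) with A=1, B=1, C=k**4 + 7*k**3/5 + k**2/2 - 3*k/5 - 3/10.
f must satisfy (1)·f(k+1) − (1)·f(k) = k**4 + 7*k**3/5 + k**2/2 - 3*k/5 - 3/10.
deg f ≤ 5 (via 0,0,4).
Solve for f: f(k) = k*(4*k**4 - 3*k**3 - 4*k**2 - 4*k + 1)/20 (degree 5 ≤ 5).
R(k) = B(k−1)·f(k)/C(k) = k*(4*k**4 - 3*k**3 - 4*k**2 - 4*k + 1)/(2*(10*k**4 + 14*k**3 + 5*k**2 - 6*k - 3)); s_k = R·t_k = k*(4*k**4 - 3*k**3 - 4*k**2 - 4*k + 1).
Δs = 20*k**4 + 28*k**3 + 10*k**2 - 12*k - 6, as required.

Yes. s_k = k*(4*k**4 - 3*k**3 - 4*k**2 - 4*k + 1).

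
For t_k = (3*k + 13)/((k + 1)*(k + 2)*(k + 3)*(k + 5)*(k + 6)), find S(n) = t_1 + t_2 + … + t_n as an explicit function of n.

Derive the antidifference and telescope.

S(n) = n*(n**2 + 11*n + 36)/(36*(n**3 + 11*n**2 + 36*n + 36))

Ratio r(k) = (k + 1)*(k + 5)*(3*k + 16)/((k + 4)*(k + 7)*(3*k + 13)).
So A=k + 1 and B=k + 7, with C=k**2 + 25*k/3 + 52/3.
Set up (k + 1)·f(k+1) − (k + 6)·f(k) − (k**2 + 25*k/3 + 52/3) = 0.
Degrees (1,1,2) ⇒ d ≤ 5.
Coefficient equations give f(k) = k*(k + 3)*(k + 4)*(k**2 + 8*k + 17)/30.
Get s_k = R·t_k = k*(k**2 + 8*k + 17)/(10*(k**3 + 8*k**2 + 17*k + 10)) with R(k) = B(k−1)f(k)/C(k) = k*(k + 3)*(k + 6)*(k**2 + 8*k + 17)/(10*(3*k + 13)).
Δs = (3*k + 13)/(k**5 + 17*k**4 + 107*k**3 + 307*k**2 + 396*k + 180), as required.
Σ_(k=1)^n t_k = s_(n+1) − s_(1) = ((n**3 + 11*n**2 + 36*n + 26)/(10*(n**3 + 11*n**2 + 36*n + 36))) − (13/180), i.e. n*(n**2 + 11*n + 36)/(36*(n**3 + 11*n**2 + 36*n + 36)).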